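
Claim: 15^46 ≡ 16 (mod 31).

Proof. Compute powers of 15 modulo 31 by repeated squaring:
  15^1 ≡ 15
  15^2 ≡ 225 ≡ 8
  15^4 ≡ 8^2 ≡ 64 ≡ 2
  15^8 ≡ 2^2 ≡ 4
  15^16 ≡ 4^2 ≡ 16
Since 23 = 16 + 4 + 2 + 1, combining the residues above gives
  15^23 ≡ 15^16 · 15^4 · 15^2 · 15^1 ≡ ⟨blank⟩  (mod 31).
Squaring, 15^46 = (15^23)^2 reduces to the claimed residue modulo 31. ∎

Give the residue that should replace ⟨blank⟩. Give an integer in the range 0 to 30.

27

Multiply the listed residues: 16 · 2 · 8 · 15 = 32 → 256 → 3840.
Reducing modulo 31: 3840 = 123·31 + 27, so 15^23 ≡ 27.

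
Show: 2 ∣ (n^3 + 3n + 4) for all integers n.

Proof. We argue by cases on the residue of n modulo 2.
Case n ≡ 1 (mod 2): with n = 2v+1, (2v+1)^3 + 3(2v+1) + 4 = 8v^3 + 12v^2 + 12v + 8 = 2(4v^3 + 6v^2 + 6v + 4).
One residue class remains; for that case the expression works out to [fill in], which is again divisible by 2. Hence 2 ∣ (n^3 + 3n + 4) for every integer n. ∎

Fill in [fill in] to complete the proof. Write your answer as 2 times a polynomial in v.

The residues treated are {1}, so the missing case is n ≡ 0 (mod 2); write n = 2v.
Then (2v)^3 + 3(2v) + 4 = 8v^3 + 6v + 4 = 2(4v^3 + 3v + 2).

2(4v^3 + 3v + 2)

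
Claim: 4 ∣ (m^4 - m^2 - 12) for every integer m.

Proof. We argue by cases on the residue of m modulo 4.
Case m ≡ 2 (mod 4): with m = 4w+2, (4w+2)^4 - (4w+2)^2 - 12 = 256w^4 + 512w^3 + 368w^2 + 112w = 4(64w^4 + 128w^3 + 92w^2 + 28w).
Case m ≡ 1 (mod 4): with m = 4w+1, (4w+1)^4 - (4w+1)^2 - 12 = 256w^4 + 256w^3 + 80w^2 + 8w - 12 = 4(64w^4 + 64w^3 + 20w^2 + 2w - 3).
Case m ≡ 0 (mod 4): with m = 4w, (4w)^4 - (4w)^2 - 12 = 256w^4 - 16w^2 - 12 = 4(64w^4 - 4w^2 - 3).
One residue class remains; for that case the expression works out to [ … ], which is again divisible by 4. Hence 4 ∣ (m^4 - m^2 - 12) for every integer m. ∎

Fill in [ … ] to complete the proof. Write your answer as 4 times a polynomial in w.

4(64w^4 + 192w^3 + 212w^2 + 102w + 15)

Only m ≡ 3 (mod 4) is unaccounted for. Put m = 4w+3:
(4w+3)^4 - (4w+3)^2 - 12 expands to 256w^4 + 768w^3 + 848w^2 + 408w + 60,
and factoring out 4 leaves 4(64w^4 + 192w^3 + 212w^2 + 102w + 15).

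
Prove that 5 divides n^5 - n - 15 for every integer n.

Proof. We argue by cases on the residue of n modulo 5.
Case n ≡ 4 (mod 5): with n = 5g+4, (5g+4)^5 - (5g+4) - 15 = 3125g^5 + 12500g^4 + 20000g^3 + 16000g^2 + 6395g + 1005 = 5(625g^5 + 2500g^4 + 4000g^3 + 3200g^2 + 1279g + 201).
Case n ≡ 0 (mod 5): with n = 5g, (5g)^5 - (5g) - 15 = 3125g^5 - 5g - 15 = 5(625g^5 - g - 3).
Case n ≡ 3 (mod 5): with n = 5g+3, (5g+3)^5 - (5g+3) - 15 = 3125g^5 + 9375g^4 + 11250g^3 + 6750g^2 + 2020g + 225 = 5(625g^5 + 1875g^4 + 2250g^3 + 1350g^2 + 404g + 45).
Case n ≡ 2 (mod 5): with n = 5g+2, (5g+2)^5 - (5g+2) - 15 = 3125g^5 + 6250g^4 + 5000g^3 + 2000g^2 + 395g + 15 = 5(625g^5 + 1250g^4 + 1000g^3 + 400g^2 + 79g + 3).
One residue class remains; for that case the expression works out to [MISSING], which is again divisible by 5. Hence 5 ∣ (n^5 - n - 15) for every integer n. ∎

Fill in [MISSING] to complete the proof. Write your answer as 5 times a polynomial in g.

5(625g^5 + 625g^4 + 250g^3 + 50g^2 + 4g - 3)

Only n ≡ 1 (mod 5) is unaccounted for. Put n = 5g+1:
(5g+1)^5 - (5g+1) - 15 expands to 3125g^5 + 3125g^4 + 1250g^3 + 250g^2 + 20g - 15,
and factoring out 5 leaves 5(625g^5 + 625g^4 + 250g^3 + 50g^2 + 4g - 3).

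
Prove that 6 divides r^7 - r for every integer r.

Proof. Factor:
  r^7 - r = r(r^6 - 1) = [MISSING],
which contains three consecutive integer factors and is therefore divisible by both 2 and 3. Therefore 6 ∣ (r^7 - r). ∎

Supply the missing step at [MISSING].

r^6 - 1 = (r^2 - 1)(r^4 + r^2 + 1), and r^2 - 1 = (r-1)(r+1).
So r(r^6 - 1) = (r - 1)r(r + 1)(r^4 + r^2 + 1).

(r - 1)r(r + 1)(r^4 + r^2 + 1)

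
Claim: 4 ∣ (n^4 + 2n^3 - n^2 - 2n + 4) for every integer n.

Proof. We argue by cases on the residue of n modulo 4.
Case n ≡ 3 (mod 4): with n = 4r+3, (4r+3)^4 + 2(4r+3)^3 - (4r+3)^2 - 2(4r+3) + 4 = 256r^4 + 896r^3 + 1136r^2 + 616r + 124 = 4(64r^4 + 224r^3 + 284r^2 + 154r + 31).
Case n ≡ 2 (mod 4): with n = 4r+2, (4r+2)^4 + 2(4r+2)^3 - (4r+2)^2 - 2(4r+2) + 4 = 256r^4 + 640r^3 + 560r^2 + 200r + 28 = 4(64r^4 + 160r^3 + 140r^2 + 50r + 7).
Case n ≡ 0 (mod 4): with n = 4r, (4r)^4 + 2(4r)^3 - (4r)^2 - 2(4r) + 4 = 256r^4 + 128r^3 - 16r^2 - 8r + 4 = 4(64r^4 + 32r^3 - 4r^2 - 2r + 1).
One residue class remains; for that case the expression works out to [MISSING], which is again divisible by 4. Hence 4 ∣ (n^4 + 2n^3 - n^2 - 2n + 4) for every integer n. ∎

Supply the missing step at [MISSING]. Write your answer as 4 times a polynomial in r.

Only n ≡ 1 (mod 4) is unaccounted for. Put n = 4r+1:
(4r+1)^4 + 2(4r+1)^3 - (4r+1)^2 - 2(4r+1) + 4 expands to 256r^4 + 384r^3 + 176r^2 + 24r + 4,
and factoring out 4 leaves 4(64r^4 + 96r^3 + 44r^2 + 6r + 1).

4(64r^4 + 96r^3 + 44r^2 + 6r + 1)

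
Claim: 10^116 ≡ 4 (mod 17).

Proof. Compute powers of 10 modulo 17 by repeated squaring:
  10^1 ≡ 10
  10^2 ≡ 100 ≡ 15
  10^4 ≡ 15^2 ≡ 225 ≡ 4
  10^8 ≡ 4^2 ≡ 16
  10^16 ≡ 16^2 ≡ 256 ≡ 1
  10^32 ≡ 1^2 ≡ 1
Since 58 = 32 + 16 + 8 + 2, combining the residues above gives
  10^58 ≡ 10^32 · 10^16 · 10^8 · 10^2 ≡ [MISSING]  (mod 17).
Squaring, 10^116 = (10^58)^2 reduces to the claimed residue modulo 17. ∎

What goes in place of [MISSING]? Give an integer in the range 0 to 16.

10^32 · 10^16 · 10^8 · 10^2 ≡ 1 · 1 · 16 · 15 = 240.
240 mod 17 = 2, so 10^58 ≡ 2 (mod 17).

2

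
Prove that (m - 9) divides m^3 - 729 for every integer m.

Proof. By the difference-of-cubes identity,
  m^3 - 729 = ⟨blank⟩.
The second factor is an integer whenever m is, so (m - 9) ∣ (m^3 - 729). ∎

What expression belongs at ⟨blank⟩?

(m - 9)(m^2 + 9m + 81)

a^3 - b^3 = (a - b)(a^2 + ab + b^2). With a = m, b = 9:
m^3 - 729 = (m - 9)(m^2 + 9m + 81).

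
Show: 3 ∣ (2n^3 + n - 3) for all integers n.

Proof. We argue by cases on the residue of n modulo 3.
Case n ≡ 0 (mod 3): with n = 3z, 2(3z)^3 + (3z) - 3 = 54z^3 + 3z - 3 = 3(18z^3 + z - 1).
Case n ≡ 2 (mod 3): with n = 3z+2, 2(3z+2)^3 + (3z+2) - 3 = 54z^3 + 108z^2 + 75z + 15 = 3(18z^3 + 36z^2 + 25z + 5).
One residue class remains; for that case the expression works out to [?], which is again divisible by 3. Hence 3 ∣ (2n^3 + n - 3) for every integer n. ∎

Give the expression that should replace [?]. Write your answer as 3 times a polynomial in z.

3(18z^3 + 18z^2 + 7z)

The residues treated are {0, 2}, so the missing case is n ≡ 1 (mod 3); write n = 3z+1.
Then 2(3z+1)^3 + (3z+1) - 3 = 54z^3 + 54z^2 + 21z = 3(18z^3 + 18z^2 + 7z).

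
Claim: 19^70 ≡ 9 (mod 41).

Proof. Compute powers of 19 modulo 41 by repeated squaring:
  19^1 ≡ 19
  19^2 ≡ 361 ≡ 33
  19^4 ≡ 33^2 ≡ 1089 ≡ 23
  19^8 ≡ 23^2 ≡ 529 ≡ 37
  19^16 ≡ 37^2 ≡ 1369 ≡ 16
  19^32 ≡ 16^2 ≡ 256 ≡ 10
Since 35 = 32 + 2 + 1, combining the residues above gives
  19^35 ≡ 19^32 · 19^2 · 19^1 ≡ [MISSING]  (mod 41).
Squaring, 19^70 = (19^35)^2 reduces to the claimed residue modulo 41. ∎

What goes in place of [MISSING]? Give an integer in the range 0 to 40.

38

19^32 · 19^2 · 19^1 ≡ 10 · 33 · 19 = 6270.
6270 mod 41 = 38, so 19^35 ≡ 38 (mod 41).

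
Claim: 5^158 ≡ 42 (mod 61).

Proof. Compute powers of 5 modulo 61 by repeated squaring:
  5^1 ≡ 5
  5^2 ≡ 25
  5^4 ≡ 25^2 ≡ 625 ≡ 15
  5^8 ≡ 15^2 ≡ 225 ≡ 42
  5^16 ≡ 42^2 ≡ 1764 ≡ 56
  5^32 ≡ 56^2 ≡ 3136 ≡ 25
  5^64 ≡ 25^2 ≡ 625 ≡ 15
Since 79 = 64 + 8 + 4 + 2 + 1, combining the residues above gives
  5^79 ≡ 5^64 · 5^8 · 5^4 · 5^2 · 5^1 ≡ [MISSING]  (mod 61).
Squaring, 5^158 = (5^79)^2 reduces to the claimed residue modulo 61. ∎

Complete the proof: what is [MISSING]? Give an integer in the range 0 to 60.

5^64 · 5^8 · 5^4 · 5^2 · 5^1 ≡ 15 · 42 · 15 · 25 · 5 = 1181250.
1181250 mod 61 = 46, so 5^79 ≡ 46 (mod 61).

46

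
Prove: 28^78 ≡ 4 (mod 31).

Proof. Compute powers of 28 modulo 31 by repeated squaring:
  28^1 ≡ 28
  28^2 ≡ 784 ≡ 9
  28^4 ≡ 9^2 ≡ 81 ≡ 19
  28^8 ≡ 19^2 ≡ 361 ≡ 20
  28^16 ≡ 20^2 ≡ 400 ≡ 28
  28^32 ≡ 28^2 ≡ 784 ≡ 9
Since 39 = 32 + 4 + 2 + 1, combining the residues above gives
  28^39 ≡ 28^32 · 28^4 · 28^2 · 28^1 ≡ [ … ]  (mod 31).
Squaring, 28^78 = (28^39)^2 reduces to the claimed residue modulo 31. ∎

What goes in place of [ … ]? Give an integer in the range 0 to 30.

2

Multiply the listed residues: 9 · 19 · 9 · 28 = 171 → 1539 → 43092.
Reducing modulo 31: 43092 = 1390·31 + 2, so 28^39 ≡ 2.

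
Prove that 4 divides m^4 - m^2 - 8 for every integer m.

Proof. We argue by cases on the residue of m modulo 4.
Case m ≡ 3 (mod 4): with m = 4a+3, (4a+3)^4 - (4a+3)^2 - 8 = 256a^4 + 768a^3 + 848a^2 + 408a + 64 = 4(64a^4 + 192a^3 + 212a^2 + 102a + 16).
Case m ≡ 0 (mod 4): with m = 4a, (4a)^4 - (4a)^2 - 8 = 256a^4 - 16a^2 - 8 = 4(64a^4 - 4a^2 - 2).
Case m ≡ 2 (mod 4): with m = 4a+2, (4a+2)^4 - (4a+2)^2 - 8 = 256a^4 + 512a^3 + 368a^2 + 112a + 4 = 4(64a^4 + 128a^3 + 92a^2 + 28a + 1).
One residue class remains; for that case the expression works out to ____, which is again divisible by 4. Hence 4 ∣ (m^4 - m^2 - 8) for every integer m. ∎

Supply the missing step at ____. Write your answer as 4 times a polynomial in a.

The residues treated are {3, 0, 2}, so the missing case is m ≡ 1 (mod 4); write m = 4a+1.
Then (4a+1)^4 - (4a+1)^2 - 8 = 256a^4 + 256a^3 + 80a^2 + 8a - 8 = 4(64a^4 + 64a^3 + 20a^2 + 2a - 2).

4(64a^4 + 64a^3 + 20a^2 + 2a - 2)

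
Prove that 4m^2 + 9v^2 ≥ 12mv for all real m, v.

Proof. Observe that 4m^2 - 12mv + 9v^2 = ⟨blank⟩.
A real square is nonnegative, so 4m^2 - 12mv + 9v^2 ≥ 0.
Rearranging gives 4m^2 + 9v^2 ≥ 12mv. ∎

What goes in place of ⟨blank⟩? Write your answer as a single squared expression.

(2m - 3v)^2

The leading and trailing coefficients are 2^2 and 3^2, and 12 = 2·2·3, so the trinomial is (2m - 3v)^2.
Hence 4m^2 - 12mv + 9v^2 ≥ 0.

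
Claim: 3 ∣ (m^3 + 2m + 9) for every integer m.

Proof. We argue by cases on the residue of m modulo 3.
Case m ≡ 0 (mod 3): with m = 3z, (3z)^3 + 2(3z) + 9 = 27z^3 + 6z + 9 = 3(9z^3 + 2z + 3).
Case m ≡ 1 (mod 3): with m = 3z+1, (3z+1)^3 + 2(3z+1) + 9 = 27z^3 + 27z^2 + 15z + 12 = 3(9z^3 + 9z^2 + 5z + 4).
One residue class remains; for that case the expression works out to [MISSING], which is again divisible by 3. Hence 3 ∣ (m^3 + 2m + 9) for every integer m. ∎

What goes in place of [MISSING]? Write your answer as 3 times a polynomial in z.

The residues treated are {0, 1}, so the missing case is m ≡ 2 (mod 3); write m = 3z+2.
Then (3z+2)^3 + 2(3z+2) + 9 = 27z^3 + 54z^2 + 42z + 21 = 3(9z^3 + 18z^2 + 14z + 7).

3(9z^3 + 18z^2 + 14z + 7)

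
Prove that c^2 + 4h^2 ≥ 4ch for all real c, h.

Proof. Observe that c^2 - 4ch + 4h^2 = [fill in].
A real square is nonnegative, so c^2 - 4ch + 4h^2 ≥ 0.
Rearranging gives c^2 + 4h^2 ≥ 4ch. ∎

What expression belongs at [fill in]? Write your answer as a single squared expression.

(c - 2h)^2

c^2 - 4ch + 4h^2 is a perfect-square trinomial: the outer terms are (c)^2 and (2h)^2, and the cross term is -2·c·2h.
So c^2 - 4ch + 4h^2 = (c - 2h)^2 ≥ 0.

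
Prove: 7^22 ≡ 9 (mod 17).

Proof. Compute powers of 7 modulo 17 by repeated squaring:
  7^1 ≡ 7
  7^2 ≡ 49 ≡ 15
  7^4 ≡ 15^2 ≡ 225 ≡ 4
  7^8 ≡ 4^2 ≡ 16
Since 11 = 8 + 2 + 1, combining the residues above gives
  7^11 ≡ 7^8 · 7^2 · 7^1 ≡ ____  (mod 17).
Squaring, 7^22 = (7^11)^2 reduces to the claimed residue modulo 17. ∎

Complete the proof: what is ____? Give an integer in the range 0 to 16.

Multiply the listed residues: 16 · 15 · 7 = 240 → 1680.
Reducing modulo 17: 1680 = 98·17 + 14, so 7^11 ≡ 14.

14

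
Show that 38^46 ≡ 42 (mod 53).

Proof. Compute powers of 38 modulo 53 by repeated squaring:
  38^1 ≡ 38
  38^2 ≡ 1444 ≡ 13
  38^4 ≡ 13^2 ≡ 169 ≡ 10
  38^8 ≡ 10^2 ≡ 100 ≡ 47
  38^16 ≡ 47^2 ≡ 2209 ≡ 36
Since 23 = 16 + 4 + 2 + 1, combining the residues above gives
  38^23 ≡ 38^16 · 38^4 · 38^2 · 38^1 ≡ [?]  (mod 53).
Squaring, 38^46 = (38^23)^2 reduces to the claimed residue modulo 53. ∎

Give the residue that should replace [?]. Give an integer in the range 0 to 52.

38^16 · 38^4 · 38^2 · 38^1 ≡ 36 · 10 · 13 · 38 = 177840.
177840 mod 53 = 25, so 38^23 ≡ 25 (mod 53).

25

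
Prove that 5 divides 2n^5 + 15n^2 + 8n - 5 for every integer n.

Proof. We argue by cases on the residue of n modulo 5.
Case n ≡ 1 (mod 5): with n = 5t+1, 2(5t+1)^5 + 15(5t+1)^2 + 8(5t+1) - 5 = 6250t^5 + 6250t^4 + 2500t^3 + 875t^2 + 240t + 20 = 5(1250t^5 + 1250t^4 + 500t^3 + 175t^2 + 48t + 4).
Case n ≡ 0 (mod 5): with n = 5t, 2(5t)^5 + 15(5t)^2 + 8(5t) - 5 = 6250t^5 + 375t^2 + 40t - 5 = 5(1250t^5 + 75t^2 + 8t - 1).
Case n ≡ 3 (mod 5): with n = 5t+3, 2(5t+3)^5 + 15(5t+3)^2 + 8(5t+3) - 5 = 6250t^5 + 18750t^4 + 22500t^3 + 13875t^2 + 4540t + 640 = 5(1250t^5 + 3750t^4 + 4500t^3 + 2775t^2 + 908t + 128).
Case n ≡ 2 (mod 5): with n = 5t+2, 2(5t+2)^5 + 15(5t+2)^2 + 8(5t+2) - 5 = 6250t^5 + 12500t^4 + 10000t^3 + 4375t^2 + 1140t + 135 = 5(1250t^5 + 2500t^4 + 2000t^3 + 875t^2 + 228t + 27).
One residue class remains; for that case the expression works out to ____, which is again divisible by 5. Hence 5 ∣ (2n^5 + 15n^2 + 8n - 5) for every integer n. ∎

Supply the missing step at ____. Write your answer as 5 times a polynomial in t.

5(1250t^5 + 5000t^4 + 8000t^3 + 6475t^2 + 2688t + 463)

The residues treated are {1, 0, 3, 2}, so the missing case is n ≡ 4 (mod 5); write n = 5t+4.
Then 2(5t+4)^5 + 15(5t+4)^2 + 8(5t+4) - 5 = 6250t^5 + 25000t^4 + 40000t^3 + 32375t^2 + 13440t + 2315 = 5(1250t^5 + 5000t^4 + 8000t^3 + 6475t^2 + 2688t + 463).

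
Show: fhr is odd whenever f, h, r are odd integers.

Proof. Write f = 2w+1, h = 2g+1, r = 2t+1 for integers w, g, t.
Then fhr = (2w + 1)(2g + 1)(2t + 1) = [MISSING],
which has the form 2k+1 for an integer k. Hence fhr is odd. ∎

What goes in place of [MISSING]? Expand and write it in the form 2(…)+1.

2(4gtw + 2gt + 2gw + g + 2tw + t + w) + 1

Expanding: (2w + 1)(2g + 1)(2t + 1) = 8gtw + 4gt + 4gw + 2g + 4tw + 2t + 2w + 1.
Every term except the constant is even, so this is 2(4gtw + 2gt + 2gw + g + 2tw + t + w) + 1,
and 4gtw + 2gt + 2gw + g + 2tw + t + w ∈ ℤ gives the required form.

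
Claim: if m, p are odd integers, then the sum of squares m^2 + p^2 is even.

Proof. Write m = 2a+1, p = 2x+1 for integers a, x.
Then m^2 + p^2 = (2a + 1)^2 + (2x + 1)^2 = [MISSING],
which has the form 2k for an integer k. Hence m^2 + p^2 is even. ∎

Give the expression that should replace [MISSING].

2(2a^2 + 2a + 2x^2 + 2x + 1)

(2a + 1)^2 + (2x + 1)^2 = 4a^2 + 4a + 4x^2 + 4x + 2
= 2(2a^2 + 2a + 2x^2 + 2x + 1).
Since 2a^2 + 2a + 2x^2 + 2x + 1 is an integer, the sum of squares is of the form 2k for an integer k.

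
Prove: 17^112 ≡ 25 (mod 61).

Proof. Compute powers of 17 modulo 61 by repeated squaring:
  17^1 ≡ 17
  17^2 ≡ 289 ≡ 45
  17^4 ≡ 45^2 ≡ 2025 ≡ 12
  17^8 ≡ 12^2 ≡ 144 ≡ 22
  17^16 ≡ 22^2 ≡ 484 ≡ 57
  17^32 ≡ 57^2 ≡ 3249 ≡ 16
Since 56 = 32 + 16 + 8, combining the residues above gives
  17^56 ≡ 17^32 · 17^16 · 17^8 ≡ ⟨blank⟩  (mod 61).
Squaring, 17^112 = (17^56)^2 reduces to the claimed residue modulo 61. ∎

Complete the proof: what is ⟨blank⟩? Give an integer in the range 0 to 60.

Multiply the listed residues: 16 · 57 · 22 = 912 → 20064.
Reducing modulo 61: 20064 = 328·61 + 56, so 17^56 ≡ 56.

56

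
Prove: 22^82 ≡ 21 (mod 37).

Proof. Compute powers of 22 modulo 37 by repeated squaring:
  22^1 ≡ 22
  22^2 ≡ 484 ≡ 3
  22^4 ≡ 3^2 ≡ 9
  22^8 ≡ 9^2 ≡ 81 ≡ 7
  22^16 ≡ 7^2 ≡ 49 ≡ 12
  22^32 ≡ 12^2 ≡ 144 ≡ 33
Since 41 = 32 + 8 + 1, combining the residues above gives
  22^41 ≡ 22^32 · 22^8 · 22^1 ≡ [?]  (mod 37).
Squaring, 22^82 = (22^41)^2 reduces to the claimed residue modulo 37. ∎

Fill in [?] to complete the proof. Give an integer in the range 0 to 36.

13

22^32 · 22^8 · 22^1 ≡ 33 · 7 · 22 = 5082.
5082 mod 37 = 13, so 22^41 ≡ 13 (mod 37).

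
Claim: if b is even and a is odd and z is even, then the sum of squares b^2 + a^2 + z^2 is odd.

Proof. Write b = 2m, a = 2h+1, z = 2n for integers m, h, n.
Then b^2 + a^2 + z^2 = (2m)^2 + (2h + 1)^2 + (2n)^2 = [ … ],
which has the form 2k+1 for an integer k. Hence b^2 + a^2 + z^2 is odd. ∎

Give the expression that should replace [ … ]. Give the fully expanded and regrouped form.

(2m)^2 + (2h + 1)^2 + (2n)^2 = 4h^2 + 4h + 4m^2 + 4n^2 + 1
= 2(2h^2 + 2h + 2m^2 + 2n^2) + 1.
Since 2h^2 + 2h + 2m^2 + 2n^2 is an integer, the sum of squares is of the form 2k+1 for an integer k.

2(2h^2 + 2h + 2m^2 + 2n^2) + 1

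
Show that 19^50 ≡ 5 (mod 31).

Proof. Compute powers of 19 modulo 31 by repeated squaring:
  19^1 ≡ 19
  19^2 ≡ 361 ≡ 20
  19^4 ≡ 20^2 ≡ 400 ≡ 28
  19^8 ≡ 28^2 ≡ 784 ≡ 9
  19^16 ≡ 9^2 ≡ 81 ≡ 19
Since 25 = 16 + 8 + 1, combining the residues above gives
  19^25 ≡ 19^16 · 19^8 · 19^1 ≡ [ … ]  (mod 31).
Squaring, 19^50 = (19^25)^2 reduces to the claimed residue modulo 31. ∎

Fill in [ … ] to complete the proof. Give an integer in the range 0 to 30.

Multiply the listed residues: 19 · 9 · 19 = 171 → 3249.
Reducing modulo 31: 3249 = 104·31 + 25, so 19^25 ≡ 25.

25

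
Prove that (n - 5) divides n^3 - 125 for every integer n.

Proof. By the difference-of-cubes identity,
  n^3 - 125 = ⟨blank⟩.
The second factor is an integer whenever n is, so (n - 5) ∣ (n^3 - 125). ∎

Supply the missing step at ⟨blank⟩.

a^3 - b^3 = (a - b)(a^2 + ab + b^2). With a = n, b = 5:
n^3 - 125 = (n - 5)(n^2 + 5n + 25).

(n - 5)(n^2 + 5n + 25)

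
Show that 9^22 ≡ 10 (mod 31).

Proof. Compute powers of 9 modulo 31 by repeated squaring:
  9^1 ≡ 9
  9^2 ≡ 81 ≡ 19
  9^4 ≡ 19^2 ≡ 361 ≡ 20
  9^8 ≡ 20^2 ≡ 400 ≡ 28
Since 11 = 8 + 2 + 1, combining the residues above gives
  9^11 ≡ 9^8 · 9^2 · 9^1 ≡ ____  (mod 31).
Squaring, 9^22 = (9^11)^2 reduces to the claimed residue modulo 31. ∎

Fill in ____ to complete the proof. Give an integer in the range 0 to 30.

14

9^8 · 9^2 · 9^1 ≡ 28 · 19 · 9 = 4788.
4788 mod 31 = 14, so 9^11 ≡ 14 (mod 31).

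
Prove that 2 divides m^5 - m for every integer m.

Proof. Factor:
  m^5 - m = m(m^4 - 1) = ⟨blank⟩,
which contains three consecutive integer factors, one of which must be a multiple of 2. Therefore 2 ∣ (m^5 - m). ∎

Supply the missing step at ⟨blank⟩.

(m - 1)m(m + 1)(m^2 + 1)

m^4 - 1 = (m^2 - 1)(m^2 + 1), and m^2 - 1 = (m-1)(m+1).
So m(m^4 - 1) = (m - 1)m(m + 1)(m^2 + 1).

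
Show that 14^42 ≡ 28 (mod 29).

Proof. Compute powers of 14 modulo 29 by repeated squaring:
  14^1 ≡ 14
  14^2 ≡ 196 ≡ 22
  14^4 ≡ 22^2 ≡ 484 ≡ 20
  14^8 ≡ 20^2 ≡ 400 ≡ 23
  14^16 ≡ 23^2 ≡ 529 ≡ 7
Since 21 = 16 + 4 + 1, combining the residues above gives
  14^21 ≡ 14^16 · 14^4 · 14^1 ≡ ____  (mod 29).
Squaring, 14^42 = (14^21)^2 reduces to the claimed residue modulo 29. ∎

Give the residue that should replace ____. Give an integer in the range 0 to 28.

17

Multiply the listed residues: 7 · 20 · 14 = 140 → 1960.
Reducing modulo 29: 1960 = 67·29 + 17, so 14^21 ≡ 17.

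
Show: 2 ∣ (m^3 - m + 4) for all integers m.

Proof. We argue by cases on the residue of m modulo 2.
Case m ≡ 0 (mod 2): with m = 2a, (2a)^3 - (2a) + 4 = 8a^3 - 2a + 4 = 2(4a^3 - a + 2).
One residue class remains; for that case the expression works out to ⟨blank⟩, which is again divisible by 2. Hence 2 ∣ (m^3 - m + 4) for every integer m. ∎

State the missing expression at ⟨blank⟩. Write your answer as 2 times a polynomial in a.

2(4a^3 + 6a^2 + 2a + 2)

Only m ≡ 1 (mod 2) is unaccounted for. Put m = 2a+1:
(2a+1)^3 - (2a+1) + 4 expands to 8a^3 + 12a^2 + 4a + 4,
and factoring out 2 leaves 2(4a^3 + 6a^2 + 2a + 2).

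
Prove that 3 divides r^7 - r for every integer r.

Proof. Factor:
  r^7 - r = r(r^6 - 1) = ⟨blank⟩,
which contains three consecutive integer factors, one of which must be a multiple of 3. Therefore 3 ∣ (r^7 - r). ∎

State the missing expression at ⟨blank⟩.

(r - 1)r(r + 1)(r^4 + r^2 + 1)

r^6 - 1 = (r^2 - 1)(r^4 + r^2 + 1), and r^2 - 1 = (r-1)(r+1).
So r(r^6 - 1) = (r - 1)r(r + 1)(r^4 + r^2 + 1).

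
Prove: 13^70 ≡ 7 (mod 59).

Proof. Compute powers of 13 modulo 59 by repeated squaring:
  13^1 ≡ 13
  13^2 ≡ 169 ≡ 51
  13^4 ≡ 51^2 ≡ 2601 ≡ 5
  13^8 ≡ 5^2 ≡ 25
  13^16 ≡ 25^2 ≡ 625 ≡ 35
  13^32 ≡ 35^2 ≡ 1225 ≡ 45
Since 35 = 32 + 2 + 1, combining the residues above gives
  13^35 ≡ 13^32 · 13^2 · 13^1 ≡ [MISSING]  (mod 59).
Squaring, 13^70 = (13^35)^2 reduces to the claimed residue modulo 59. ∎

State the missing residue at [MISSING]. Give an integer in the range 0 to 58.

40

Multiply the listed residues: 45 · 51 · 13 = 2295 → 29835.
Reducing modulo 59: 29835 = 505·59 + 40, so 13^35 ≡ 40.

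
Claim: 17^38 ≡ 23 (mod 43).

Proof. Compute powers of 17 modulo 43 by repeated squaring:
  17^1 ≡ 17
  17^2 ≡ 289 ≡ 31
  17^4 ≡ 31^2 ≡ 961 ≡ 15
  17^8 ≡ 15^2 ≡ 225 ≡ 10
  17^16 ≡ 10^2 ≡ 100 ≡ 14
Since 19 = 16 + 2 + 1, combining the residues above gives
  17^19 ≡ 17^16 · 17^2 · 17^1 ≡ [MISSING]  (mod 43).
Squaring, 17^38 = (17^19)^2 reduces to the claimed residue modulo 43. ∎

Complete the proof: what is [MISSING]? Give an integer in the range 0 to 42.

25

17^16 · 17^2 · 17^1 ≡ 14 · 31 · 17 = 7378.
7378 mod 43 = 25, so 17^19 ≡ 25 (mod 43).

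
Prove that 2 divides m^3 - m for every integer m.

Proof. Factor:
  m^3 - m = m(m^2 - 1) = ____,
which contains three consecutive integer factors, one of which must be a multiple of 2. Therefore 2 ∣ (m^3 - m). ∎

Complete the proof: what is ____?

(m - 1)m(m + 1)

m(m^2 - 1) = m(m - 1)(m + 1) = (m - 1)m(m + 1).
These three factors are consecutive integers, so their product is divisible by 2.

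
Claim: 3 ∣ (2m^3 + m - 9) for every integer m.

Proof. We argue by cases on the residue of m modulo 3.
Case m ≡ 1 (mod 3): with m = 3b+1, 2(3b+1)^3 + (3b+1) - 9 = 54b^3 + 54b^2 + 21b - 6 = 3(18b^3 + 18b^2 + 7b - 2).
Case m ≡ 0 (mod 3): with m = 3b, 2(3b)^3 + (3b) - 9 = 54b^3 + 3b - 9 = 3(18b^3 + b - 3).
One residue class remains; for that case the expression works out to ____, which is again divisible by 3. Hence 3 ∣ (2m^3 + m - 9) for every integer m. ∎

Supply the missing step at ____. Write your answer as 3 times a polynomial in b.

Only m ≡ 2 (mod 3) is unaccounted for. Put m = 3b+2:
2(3b+2)^3 + (3b+2) - 9 expands to 54b^3 + 108b^2 + 75b + 9,
and factoring out 3 leaves 3(18b^3 + 36b^2 + 25b + 3).

3(18b^3 + 36b^2 + 25b + 3)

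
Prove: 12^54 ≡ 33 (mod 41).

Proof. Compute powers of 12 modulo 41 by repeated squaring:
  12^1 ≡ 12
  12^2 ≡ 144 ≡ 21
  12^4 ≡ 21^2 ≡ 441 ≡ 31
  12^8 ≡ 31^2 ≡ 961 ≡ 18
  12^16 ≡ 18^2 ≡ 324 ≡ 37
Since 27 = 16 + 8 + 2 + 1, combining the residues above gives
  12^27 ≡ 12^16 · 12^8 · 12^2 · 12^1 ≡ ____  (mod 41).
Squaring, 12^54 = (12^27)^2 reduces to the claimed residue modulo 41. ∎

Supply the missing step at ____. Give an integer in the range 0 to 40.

Multiply the listed residues: 37 · 18 · 21 · 12 = 666 → 13986 → 167832.
Reducing modulo 41: 167832 = 4093·41 + 19, so 12^27 ≡ 19.

19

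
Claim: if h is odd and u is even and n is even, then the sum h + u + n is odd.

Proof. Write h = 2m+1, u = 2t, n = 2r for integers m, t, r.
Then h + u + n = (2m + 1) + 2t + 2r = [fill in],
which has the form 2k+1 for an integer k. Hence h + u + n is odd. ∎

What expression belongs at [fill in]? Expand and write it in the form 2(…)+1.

2(m + r + t) + 1

Expanding: (2m + 1) + 2t + 2r = 2m + 2r + 2t + 1.
Every term except the constant is even, so this is 2(m + r + t) + 1,
and m + r + t ∈ ℤ gives the required form.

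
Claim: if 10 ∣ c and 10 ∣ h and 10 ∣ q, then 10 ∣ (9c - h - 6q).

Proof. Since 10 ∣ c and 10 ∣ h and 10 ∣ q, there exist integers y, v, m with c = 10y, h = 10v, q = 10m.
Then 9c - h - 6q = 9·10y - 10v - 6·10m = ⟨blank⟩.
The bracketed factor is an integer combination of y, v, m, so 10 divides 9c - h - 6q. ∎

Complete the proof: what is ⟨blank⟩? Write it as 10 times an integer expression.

Pull the common 10 out of every term: 9·10y - 10v - 6·10m = 10(-6m - v + 9y).
-6m - v + 9y is an integer, which exhibits the divisibility.

10(-6m - v + 9y)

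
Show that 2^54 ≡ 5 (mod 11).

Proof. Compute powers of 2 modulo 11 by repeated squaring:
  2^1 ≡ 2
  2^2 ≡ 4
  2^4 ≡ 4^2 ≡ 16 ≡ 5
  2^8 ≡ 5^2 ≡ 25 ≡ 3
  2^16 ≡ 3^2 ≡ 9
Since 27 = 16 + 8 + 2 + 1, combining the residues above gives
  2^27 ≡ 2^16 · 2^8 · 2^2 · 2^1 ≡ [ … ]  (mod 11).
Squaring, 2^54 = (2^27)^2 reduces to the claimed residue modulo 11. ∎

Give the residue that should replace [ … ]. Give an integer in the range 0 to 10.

7

Multiply the listed residues: 9 · 3 · 4 · 2 = 27 → 108 → 216.
Reducing modulo 11: 216 = 19·11 + 7, so 2^27 ≡ 7.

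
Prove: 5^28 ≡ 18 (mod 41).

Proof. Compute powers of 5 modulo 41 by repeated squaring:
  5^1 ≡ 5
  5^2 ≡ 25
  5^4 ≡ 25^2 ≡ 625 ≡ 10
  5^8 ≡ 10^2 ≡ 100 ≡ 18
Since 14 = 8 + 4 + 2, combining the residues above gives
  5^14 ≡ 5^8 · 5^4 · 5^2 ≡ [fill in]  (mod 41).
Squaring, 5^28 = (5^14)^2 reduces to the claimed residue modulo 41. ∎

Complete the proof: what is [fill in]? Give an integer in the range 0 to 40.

31

Multiply the listed residues: 18 · 10 · 25 = 180 → 4500.
Reducing modulo 41: 4500 = 109·41 + 31, so 5^14 ≡ 31.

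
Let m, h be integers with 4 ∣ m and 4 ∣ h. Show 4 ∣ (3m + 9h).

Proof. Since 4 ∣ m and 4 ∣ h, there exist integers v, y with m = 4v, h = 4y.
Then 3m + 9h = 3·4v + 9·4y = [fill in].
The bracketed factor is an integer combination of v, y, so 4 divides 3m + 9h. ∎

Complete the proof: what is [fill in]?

4(3v + 9y)

Each term has a factor of 4: 3·4v + 9·4y = 4·(3v + 9y).
Since 3v + 9y is an integer, 4 ∣ (3m + 9h).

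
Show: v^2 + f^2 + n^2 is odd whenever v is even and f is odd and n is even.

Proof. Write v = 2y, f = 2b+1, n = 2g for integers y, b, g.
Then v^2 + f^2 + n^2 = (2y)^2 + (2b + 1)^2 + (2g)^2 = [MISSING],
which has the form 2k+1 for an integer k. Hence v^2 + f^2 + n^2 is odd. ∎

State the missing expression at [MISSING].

2(2b^2 + 2b + 2g^2 + 2y^2) + 1

(2y)^2 + (2b + 1)^2 + (2g)^2 = 4b^2 + 4b + 4g^2 + 4y^2 + 1
= 2(2b^2 + 2b + 2g^2 + 2y^2) + 1.
Since 2b^2 + 2b + 2g^2 + 2y^2 is an integer, the sum of squares is of the form 2k+1 for an integer k.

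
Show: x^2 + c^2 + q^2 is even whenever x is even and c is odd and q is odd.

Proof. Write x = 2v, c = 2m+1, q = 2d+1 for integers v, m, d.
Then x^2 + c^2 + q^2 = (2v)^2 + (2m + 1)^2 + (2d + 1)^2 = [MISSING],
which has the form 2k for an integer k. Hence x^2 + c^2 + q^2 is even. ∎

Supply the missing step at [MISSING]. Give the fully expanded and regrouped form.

2(2d^2 + 2d + 2m^2 + 2m + 2v^2 + 1)

(2v)^2 + (2m + 1)^2 + (2d + 1)^2 = 4d^2 + 4d + 4m^2 + 4m + 4v^2 + 2
= 2(2d^2 + 2d + 2m^2 + 2m + 2v^2 + 1).
Since 2d^2 + 2d + 2m^2 + 2m + 2v^2 + 1 is an integer, the sum of squares is of the form 2k for an integer k.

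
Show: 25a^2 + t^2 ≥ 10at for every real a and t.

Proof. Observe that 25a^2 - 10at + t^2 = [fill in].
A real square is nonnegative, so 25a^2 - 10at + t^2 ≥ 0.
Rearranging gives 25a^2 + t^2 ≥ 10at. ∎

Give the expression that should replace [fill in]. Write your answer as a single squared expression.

The leading and trailing coefficients are 5^2 and 1^2, and 10 = 2·5·1, so the trinomial is (5a - t)^2.
Hence 25a^2 - 10at + t^2 ≥ 0.

(5a - t)^2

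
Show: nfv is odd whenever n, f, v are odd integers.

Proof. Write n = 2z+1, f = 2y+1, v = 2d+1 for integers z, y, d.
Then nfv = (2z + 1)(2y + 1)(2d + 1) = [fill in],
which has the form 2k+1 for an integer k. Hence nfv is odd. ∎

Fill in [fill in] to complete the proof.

Expanding: (2z + 1)(2y + 1)(2d + 1) = 8dyz + 4dy + 4dz + 2d + 4yz + 2y + 2z + 1.
Every term except the constant is even, so this is 2(4dyz + 2dy + 2dz + d + 2yz + y + z) + 1,
and 4dyz + 2dy + 2dz + d + 2yz + y + z ∈ ℤ gives the required form.

2(4dyz + 2dy + 2dz + d + 2yz + y + z) + 1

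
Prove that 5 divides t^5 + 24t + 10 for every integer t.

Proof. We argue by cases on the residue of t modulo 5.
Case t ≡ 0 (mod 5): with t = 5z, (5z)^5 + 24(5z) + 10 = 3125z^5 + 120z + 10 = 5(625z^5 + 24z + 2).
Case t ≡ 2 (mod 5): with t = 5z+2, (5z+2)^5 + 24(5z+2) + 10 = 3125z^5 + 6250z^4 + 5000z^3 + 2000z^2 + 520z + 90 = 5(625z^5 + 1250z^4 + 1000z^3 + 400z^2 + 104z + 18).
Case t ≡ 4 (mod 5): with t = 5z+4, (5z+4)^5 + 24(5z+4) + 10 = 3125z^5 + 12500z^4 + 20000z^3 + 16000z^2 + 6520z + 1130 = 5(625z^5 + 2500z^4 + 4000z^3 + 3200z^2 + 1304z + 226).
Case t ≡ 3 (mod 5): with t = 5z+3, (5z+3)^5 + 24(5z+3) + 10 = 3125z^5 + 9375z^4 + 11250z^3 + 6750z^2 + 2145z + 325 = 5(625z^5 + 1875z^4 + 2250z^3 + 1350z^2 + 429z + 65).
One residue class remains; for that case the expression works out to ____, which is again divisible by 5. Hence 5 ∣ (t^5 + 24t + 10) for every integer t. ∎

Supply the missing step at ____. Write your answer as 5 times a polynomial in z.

The residues treated are {0, 2, 4, 3}, so the missing case is t ≡ 1 (mod 5); write t = 5z+1.
Then (5z+1)^5 + 24(5z+1) + 10 = 3125z^5 + 3125z^4 + 1250z^3 + 250z^2 + 145z + 35 = 5(625z^5 + 625z^4 + 250z^3 + 50z^2 + 29z + 7).

5(625z^5 + 625z^4 + 250z^3 + 50z^2 + 29z + 7)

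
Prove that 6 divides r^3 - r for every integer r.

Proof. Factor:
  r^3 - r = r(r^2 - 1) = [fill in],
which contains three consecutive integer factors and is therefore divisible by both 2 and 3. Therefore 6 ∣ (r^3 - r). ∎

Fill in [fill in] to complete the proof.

r(r^2 - 1) = r(r - 1)(r + 1) = (r - 1)r(r + 1).
These three factors are consecutive integers, so their product is divisible by 6.

(r - 1)r(r + 1)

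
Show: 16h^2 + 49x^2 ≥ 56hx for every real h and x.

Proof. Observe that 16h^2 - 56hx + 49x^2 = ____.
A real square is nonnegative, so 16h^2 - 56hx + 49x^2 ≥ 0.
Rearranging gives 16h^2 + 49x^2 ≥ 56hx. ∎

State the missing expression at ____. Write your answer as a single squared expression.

(4h - 7x)^2

The leading and trailing coefficients are 4^2 and 7^2, and 56 = 2·4·7, so the trinomial is (4h - 7x)^2.
Hence 16h^2 - 56hx + 49x^2 ≥ 0.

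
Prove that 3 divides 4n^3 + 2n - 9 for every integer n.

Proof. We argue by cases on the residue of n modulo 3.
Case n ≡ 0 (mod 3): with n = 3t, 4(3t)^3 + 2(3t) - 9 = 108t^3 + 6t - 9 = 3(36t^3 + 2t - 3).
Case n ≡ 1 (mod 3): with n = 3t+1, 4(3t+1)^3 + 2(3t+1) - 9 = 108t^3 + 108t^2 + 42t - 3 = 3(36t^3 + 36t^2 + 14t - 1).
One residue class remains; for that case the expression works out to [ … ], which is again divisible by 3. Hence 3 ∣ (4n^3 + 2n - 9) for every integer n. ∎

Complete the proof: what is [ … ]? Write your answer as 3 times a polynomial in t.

3(36t^3 + 72t^2 + 50t + 9)

Only n ≡ 2 (mod 3) is unaccounted for. Put n = 3t+2:
4(3t+2)^3 + 2(3t+2) - 9 expands to 108t^3 + 216t^2 + 150t + 27,
and factoring out 3 leaves 3(36t^3 + 72t^2 + 50t + 9).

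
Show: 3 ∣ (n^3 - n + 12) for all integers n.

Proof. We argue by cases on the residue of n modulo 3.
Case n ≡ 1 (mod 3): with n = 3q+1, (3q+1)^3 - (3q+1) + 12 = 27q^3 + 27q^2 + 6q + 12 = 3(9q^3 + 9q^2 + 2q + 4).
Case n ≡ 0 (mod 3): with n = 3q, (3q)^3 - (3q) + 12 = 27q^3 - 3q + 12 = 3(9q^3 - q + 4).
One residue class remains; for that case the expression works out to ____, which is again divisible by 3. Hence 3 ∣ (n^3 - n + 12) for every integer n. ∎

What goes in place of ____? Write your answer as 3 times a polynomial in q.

3(9q^3 + 18q^2 + 11q + 6)

The residues treated are {1, 0}, so the missing case is n ≡ 2 (mod 3); write n = 3q+2.
Then (3q+2)^3 - (3q+2) + 12 = 27q^3 + 54q^2 + 33q + 18 = 3(9q^3 + 18q^2 + 11q + 6).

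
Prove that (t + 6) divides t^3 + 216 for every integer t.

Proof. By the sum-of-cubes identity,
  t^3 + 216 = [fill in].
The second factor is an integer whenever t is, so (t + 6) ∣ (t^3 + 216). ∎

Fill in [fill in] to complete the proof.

(t + 6)(t^2 - 6t + 36)

a^3 + b^3 = (a + b)(a^2 - ab + b^2). With a = t, b = 6:
t^3 + 216 = (t + 6)(t^2 - 6t + 36).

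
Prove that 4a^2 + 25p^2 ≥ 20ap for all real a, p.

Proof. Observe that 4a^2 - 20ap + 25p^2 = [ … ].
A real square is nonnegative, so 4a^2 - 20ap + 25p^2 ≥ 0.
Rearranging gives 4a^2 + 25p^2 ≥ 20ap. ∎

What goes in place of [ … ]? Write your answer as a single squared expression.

(2a - 5p)^2

The leading and trailing coefficients are 2^2 and 5^2, and 20 = 2·2·5, so the trinomial is (2a - 5p)^2.
Hence 4a^2 - 20ap + 25p^2 ≥ 0.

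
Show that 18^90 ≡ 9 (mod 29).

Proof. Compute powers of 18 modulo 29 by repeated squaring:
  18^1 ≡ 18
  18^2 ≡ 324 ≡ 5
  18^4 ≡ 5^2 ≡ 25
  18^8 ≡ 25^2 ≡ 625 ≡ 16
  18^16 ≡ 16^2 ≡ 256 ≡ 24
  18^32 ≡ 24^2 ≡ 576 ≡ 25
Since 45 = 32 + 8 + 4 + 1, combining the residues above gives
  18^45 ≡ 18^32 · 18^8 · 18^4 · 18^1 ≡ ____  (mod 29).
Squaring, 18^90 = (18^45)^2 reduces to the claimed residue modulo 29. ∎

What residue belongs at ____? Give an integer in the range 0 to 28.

26

Multiply the listed residues: 25 · 16 · 25 · 18 = 400 → 10000 → 180000.
Reducing modulo 29: 180000 = 6206·29 + 26, so 18^45 ≡ 26.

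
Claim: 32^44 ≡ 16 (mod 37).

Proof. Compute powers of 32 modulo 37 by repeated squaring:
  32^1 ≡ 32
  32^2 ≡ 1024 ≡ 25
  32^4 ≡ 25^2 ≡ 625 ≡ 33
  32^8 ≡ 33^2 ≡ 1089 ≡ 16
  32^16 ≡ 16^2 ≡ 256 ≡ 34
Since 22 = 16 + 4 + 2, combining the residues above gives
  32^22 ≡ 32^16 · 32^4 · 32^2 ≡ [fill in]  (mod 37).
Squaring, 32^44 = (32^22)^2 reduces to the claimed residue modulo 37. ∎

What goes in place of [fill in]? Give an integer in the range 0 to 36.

4

32^16 · 32^4 · 32^2 ≡ 34 · 33 · 25 = 28050.
28050 mod 37 = 4, so 32^22 ≡ 4 (mod 37).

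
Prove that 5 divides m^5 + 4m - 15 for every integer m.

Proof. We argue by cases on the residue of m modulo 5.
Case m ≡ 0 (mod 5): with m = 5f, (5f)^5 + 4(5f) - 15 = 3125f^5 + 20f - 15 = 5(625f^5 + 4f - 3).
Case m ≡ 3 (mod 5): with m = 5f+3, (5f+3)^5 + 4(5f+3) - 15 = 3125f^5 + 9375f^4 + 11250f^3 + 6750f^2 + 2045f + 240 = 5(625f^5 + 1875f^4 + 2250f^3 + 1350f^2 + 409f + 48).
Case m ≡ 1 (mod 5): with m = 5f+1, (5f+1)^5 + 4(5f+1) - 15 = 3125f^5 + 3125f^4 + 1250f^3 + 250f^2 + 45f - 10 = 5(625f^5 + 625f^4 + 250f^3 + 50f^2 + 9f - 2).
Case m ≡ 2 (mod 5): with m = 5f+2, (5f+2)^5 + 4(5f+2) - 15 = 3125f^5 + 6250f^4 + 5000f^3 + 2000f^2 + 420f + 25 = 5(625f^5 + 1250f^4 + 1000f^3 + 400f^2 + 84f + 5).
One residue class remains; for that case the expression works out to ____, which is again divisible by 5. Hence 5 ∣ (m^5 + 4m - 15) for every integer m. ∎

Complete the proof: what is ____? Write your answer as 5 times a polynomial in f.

The residues treated are {0, 3, 1, 2}, so the missing case is m ≡ 4 (mod 5); write m = 5f+4.
Then (5f+4)^5 + 4(5f+4) - 15 = 3125f^5 + 12500f^4 + 20000f^3 + 16000f^2 + 6420f + 1025 = 5(625f^5 + 2500f^4 + 4000f^3 + 3200f^2 + 1284f + 205).

5(625f^5 + 2500f^4 + 4000f^3 + 3200f^2 + 1284f + 205)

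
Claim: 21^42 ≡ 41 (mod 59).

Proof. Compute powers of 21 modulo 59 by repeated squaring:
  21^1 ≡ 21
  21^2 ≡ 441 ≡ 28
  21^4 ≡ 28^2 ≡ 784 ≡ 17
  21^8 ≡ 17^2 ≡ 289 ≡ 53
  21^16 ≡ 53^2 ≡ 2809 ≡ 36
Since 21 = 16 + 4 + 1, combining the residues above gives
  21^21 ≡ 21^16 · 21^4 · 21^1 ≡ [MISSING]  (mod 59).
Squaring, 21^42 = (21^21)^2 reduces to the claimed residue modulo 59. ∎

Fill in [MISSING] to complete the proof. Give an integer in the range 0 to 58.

49

Multiply the listed residues: 36 · 17 · 21 = 612 → 12852.
Reducing modulo 59: 12852 = 217·59 + 49, so 21^21 ≡ 49.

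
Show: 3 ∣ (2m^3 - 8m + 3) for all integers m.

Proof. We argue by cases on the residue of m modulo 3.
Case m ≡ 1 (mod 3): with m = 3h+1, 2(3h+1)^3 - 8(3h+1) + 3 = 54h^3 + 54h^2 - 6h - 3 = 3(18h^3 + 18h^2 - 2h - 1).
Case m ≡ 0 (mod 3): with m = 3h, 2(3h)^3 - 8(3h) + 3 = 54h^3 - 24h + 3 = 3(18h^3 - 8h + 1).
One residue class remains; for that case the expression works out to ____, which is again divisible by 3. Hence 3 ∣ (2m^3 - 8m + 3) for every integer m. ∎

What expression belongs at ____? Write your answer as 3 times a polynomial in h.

The residues treated are {1, 0}, so the missing case is m ≡ 2 (mod 3); write m = 3h+2.
Then 2(3h+2)^3 - 8(3h+2) + 3 = 54h^3 + 108h^2 + 48h + 3 = 3(18h^3 + 36h^2 + 16h + 1).

3(18h^3 + 36h^2 + 16h + 1)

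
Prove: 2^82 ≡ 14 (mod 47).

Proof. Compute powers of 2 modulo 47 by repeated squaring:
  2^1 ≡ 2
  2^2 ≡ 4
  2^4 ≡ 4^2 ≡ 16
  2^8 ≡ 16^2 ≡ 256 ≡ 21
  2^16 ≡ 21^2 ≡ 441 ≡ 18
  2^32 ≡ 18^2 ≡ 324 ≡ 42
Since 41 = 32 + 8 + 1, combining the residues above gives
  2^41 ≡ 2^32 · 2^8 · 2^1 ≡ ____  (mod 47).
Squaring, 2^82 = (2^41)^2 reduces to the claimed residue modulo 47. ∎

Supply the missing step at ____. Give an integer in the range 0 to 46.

25

Multiply the listed residues: 42 · 21 · 2 = 882 → 1764.
Reducing modulo 47: 1764 = 37·47 + 25, so 2^41 ≡ 25.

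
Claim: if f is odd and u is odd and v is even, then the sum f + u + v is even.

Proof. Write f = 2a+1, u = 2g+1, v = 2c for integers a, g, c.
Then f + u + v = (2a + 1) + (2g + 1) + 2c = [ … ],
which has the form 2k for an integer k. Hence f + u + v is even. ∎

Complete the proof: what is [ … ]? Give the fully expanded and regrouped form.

2(a + c + g + 1)

Expanding: (2a + 1) + (2g + 1) + 2c = 2a + 2c + 2g + 2.
Every term is even; pulling out the factor of 2 gives 2(a + c + g + 1).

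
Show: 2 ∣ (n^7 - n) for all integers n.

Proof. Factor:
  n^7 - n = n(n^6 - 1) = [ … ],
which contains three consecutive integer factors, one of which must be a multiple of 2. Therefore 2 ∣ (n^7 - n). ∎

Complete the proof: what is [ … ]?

(n - 1)n(n + 1)(n^4 + n^2 + 1)

n^6 - 1 = (n^2 - 1)(n^4 + n^2 + 1), and n^2 - 1 = (n-1)(n+1).
So n(n^6 - 1) = (n - 1)n(n + 1)(n^4 + n^2 + 1).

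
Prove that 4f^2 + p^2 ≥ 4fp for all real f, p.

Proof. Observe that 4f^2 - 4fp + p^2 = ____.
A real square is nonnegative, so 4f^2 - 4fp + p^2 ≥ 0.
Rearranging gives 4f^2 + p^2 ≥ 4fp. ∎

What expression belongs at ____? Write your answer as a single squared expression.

The leading and trailing coefficients are 2^2 and 1^2, and 4 = 2·2·1, so the trinomial is (2f - p)^2.
Hence 4f^2 - 4fp + p^2 ≥ 0.

(2f - p)^2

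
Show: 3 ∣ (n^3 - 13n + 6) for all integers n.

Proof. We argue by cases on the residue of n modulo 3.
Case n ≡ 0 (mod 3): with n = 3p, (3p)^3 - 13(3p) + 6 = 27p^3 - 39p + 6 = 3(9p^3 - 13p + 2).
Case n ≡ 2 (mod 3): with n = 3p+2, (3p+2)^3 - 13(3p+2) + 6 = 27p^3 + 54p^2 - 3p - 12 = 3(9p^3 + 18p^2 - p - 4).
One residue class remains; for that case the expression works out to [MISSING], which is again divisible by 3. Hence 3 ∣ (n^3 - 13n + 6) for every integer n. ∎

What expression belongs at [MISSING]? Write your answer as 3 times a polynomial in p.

The residues treated are {0, 2}, so the missing case is n ≡ 1 (mod 3); write n = 3p+1.
Then (3p+1)^3 - 13(3p+1) + 6 = 27p^3 + 27p^2 - 30p - 6 = 3(9p^3 + 9p^2 - 10p - 2).

3(9p^3 + 9p^2 - 10p - 2)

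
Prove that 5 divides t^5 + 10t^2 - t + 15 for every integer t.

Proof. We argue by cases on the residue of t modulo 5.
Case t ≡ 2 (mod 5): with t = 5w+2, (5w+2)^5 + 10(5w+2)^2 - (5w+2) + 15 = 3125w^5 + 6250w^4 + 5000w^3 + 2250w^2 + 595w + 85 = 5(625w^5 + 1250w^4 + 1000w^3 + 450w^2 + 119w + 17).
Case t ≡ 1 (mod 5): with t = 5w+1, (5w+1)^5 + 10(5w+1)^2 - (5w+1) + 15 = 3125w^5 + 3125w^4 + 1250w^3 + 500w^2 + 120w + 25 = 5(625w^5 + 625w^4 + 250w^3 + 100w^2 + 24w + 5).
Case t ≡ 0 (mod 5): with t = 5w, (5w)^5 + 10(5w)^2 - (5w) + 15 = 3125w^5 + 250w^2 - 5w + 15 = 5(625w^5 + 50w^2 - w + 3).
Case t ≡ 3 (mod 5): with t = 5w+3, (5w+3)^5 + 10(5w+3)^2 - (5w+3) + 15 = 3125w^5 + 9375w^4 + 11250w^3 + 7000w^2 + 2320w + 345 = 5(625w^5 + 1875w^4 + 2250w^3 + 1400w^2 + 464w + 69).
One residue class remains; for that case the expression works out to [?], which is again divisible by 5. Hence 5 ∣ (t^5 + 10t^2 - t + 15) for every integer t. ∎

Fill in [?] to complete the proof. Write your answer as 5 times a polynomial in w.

Only t ≡ 4 (mod 5) is unaccounted for. Put t = 5w+4:
(5w+4)^5 + 10(5w+4)^2 - (5w+4) + 15 expands to 3125w^5 + 12500w^4 + 20000w^3 + 16250w^2 + 6795w + 1195,
and factoring out 5 leaves 5(625w^5 + 2500w^4 + 4000w^3 + 3250w^2 + 1359w + 239).

5(625w^5 + 2500w^4 + 4000w^3 + 3250w^2 + 1359w + 239)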